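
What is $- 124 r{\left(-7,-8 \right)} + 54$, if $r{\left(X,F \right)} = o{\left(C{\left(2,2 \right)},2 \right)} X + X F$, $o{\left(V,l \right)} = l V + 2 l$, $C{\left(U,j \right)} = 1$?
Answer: $-1682$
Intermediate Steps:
$o{\left(V,l \right)} = 2 l + V l$ ($o{\left(V,l \right)} = V l + 2 l = 2 l + V l$)
$r{\left(X,F \right)} = 6 X + F X$ ($r{\left(X,F \right)} = 2 \left(2 + 1\right) X + X F = 2 \cdot 3 X + F X = 6 X + F X$)
$- 124 r{\left(-7,-8 \right)} + 54 = - 124 \left(- 7 \left(6 - 8\right)\right) + 54 = - 124 \left(\left(-7\right) \left(-2\right)\right) + 54 = \left(-124\right) 14 + 54 = -1736 + 54 = -1682$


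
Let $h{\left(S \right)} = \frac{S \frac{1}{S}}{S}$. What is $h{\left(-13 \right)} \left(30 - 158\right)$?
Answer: $\frac{128}{13} \approx 9.8462$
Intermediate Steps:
$h{\left(S \right)} = \frac{1}{S}$ ($h{\left(S \right)} = 1 \frac{1}{S} = \frac{1}{S}$)
$h{\left(-13 \right)} \left(30 - 158\right) = \frac{30 - 158}{-13} = \left(- \frac{1}{13}\right) \left(-128\right) = \frac{128}{13}$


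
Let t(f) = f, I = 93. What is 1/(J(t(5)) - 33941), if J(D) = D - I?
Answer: -1/34029 ≈ -2.9387e-5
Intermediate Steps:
J(D) = -93 + D (J(D) = D - 1*93 = D - 93 = -93 + D)
1/(J(t(5)) - 33941) = 1/((-93 + 5) - 33941) = 1/(-88 - 33941) = 1/(-34029) = -1/34029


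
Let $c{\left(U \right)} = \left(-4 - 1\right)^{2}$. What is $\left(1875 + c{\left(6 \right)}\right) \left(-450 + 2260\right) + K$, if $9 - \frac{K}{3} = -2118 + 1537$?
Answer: $3440770$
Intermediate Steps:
$c{\left(U \right)} = 25$ ($c{\left(U \right)} = \left(-5\right)^{2} = 25$)
$K = 1770$ ($K = 27 - 3 \left(-2118 + 1537\right) = 27 - -1743 = 27 + 1743 = 1770$)
$\left(1875 + c{\left(6 \right)}\right) \left(-450 + 2260\right) + K = \left(1875 + 25\right) \left(-450 + 2260\right) + 1770 = 1900 \cdot 1810 + 1770 = 3439000 + 1770 = 3440770$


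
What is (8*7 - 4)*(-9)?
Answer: -468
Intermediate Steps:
(8*7 - 4)*(-9) = (56 - 4)*(-9) = 52*(-9) = -468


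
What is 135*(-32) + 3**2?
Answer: -4311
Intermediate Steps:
135*(-32) + 3**2 = -4320 + 9 = -4311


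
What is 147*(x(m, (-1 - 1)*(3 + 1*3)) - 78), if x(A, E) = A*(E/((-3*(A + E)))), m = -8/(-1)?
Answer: -12642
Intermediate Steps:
m = 8 (m = -8*(-1) = 8)
x(A, E) = A*E/(-3*A - 3*E) (x(A, E) = A*(E/(-3*A - 3*E)) = A*E/(-3*A - 3*E))
147*(x(m, (-1 - 1)*(3 + 1*3)) - 78) = 147*(-1*8*(-1 - 1)*(3 + 1*3)/(3*8 + 3*((-1 - 1)*(3 + 1*3))) - 78) = 147*(-1*8*(-2*(3 + 3))/(24 + 3*(-2*(3 + 3))) - 78) = 147*(-1*8*(-2*6)/(24 + 3*(-2*6)) - 78) = 147*(-1*8*(-12)/(24 + 3*(-12)) - 78) = 147*(-1*8*(-12)/(24 - 36) - 78) = 147*(-1*8*(-12)/(-12) - 78) = 147*(-1*8*(-12)*(-1/12) - 78) = 147*(-8 - 78) = 147*(-86) = -12642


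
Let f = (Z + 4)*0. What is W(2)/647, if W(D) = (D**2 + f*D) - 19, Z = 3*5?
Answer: -15/647 ≈ -0.023184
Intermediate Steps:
Z = 15
f = 0 (f = (15 + 4)*0 = 19*0 = 0)
W(D) = -19 + D**2 (W(D) = (D**2 + 0*D) - 19 = (D**2 + 0) - 19 = D**2 - 19 = -19 + D**2)
W(2)/647 = (-19 + 2**2)/647 = (-19 + 4)*(1/647) = -15*1/647 = -15/647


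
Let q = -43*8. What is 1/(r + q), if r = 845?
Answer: 1/501 ≈ 0.0019960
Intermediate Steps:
q = -344
1/(r + q) = 1/(845 - 344) = 1/501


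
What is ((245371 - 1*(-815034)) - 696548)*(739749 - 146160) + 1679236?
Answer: 215983192009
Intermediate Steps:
((245371 - 1*(-815034)) - 696548)*(739749 - 146160) + 1679236 = ((245371 + 815034) - 696548)*593589 + 1679236 = (1060405 - 696548)*593589 + 1679236 = 363857*593589 + 1679236 = 215981512773 + 1679236 = 215983192009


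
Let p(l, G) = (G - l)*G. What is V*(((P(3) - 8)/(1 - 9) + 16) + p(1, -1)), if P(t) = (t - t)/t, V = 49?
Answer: 931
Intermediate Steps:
P(t) = 0 (P(t) = 0/t = 0)
p(l, G) = G*(G - l)
V*(((P(3) - 8)/(1 - 9) + 16) + p(1, -1)) = 49*(((0 - 8)/(1 - 9) + 16) - (-1 - 1*1)) = 49*((-8/(-8) + 16) - (-1 - 1)) = 49*((-8*(-⅛) + 16) - 1*(-2)) = 49*((1 + 16) + 2) = 49*(17 + 2) = 49*19 = 931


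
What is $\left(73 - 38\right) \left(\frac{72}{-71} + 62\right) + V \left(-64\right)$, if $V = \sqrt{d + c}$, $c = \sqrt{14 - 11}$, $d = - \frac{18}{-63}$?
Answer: $\frac{151550}{71} - \frac{64 \sqrt{14 + 49 \sqrt{3}}}{7} \approx 2043.6$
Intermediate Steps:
$d = \frac{2}{7}$ ($d = \left(-18\right) \left(- \frac{1}{63}\right) = \frac{2}{7} \approx 0.28571$)
$c = \sqrt{3} \approx 1.732$
$V = \sqrt{\frac{2}{7} + \sqrt{3}} \approx 1.4205$
$\left(73 - 38\right) \left(\frac{72}{-71} + 62\right) + V \left(-64\right) = \left(73 - 38\right) \left(\frac{72}{-71} + 62\right) + \frac{\sqrt{14 + 49 \sqrt{3}}}{7} \left(-64\right) = 35 \left(72 \left(- \frac{1}{71}\right) + 62\right) - \frac{64 \sqrt{14 + 49 \sqrt{3}}}{7} = 35 \left(- \frac{72}{71} + 62\right) - \frac{64 \sqrt{14 + 49 \sqrt{3}}}{7} = 35 \cdot \frac{4330}{71} - \frac{64 \sqrt{14 + 49 \sqrt{3}}}{7} = \frac{151550}{71} - \frac{64 \sqrt{14 + 49 \sqrt{3}}}{7}$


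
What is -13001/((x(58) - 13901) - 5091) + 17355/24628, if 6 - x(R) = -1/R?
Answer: 37682040809/27120033436 ≈ 1.3895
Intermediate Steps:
x(R) = 6 + 1/R (x(R) = 6 - (-1)/R = 6 + 1/R)
-13001/((x(58) - 13901) - 5091) + 17355/24628 = -13001/(((6 + 1/58) - 13901) - 5091) + 17355/24628 = -13001/(((6 + 1/58) - 13901) - 5091) + 17355*(1/24628) = -13001/((349/58 - 13901) - 5091) + 17355/24628 = -13001/(-805909/58 - 5091) + 17355/24628 = -13001/(-1101187/58) + 17355/24628 = -13001*(-58/1101187) + 17355/24628 = 754058/1101187 + 17355/24628 = 37682040809/27120033436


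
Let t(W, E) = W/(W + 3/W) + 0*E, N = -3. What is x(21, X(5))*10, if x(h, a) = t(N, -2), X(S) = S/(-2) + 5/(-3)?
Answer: 15/2 ≈ 7.5000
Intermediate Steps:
X(S) = -5/3 - S/2 (X(S) = S*(-½) + 5*(-⅓) = -S/2 - 5/3 = -5/3 - S/2)
t(W, E) = W/(W + 3/W) (t(W, E) = W/(W + 3/W) + 0 = W/(W + 3/W))
x(h, a) = ¾ (x(h, a) = (-3)²/(3 + (-3)²) = 9/(3 + 9) = 9/12 = 9*(1/12) = ¾)
x(21, X(5))*10 = (¾)*10 = 15/2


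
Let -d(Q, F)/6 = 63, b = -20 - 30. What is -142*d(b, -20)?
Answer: 53676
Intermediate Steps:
b = -50
d(Q, F) = -378 (d(Q, F) = -6*63 = -378)
-142*d(b, -20) = -142*(-378) = 53676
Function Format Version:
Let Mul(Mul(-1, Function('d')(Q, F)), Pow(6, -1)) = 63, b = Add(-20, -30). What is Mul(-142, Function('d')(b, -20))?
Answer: 53676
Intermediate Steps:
b = -50
Function('d')(Q, F) = -378 (Function('d')(Q, F) = Mul(-6, 63) = -378)
Mul(-142, Function('d')(b, -20)) = Mul(-142, -378) = 53676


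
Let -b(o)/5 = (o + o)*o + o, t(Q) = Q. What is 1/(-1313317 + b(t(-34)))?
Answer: -1/1324707 ≈ -7.5488e-7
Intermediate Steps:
b(o) = -10*o**2 - 5*o (b(o) = -5*((o + o)*o + o) = -5*((2*o)*o + o) = -5*(2*o**2 + o) = -5*(o + 2*o**2) = -10*o**2 - 5*o)
1/(-1313317 + b(t(-34))) = 1/(-1313317 - 5*(-34)*(1 + 2*(-34))) = 1/(-1313317 - 5*(-34)*(1 - 68)) = 1/(-1313317 - 5*(-34)*(-67)) = 1/(-1313317 - 11390) = 1/(-1324707) = -1/1324707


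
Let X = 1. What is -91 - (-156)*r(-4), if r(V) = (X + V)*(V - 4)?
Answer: 3653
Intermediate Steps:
r(V) = (1 + V)*(-4 + V) (r(V) = (1 + V)*(V - 4) = (1 + V)*(-4 + V))
-91 - (-156)*r(-4) = -91 - (-156)*(-4 + (-4)² - 3*(-4)) = -91 - (-156)*(-4 + 16 + 12) = -91 - (-156)*24 = -91 - 156*(-24) = -91 + 3744 = 3653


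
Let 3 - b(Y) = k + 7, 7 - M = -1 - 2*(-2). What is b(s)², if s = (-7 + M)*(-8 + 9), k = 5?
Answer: 81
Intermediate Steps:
M = 4 (M = 7 - (-1 - 2*(-2)) = 7 - (-1 + 4) = 7 - 1*3 = 7 - 3 = 4)
s = -3 (s = (-7 + 4)*(-8 + 9) = -3*1 = -3)
b(Y) = -9 (b(Y) = 3 - (5 + 7) = 3 - 1*12 = 3 - 12 = -9)
b(s)² = (-9)² = 81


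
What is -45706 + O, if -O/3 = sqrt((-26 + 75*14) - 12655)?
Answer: -45706 - 3*I*sqrt(11631) ≈ -45706.0 - 323.54*I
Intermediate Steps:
O = -3*I*sqrt(11631) (O = -3*sqrt((-26 + 75*14) - 12655) = -3*sqrt((-26 + 1050) - 12655) = -3*sqrt(1024 - 12655) = -3*I*sqrt(11631) ≈ -323.54*I)
-45706 + O = -45706 - 3*I*sqrt(11631)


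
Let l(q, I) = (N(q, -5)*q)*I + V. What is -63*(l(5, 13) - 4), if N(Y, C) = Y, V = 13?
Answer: -21042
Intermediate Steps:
l(q, I) = 13 + I*q² (l(q, I) = (q*q)*I + 13 = q²*I + 13 = I*q² + 13 = 13 + I*q²)
-63*(l(5, 13) - 4) = -63*((13 + 13*5²) - 4) = -63*((13 + 13*25) - 4) = -63*((13 + 325) - 4) = -63*(338 - 4) = -63*334 = -21042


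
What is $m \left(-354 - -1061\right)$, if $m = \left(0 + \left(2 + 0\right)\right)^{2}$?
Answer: $2828$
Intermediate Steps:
$m = 4$ ($m = \left(0 + 2\right)^{2} = 2^{2} = 4$)
$m \left(-354 - -1061\right) = 4 \left(-354 - -1061\right) = 4 \left(-354 + 1061\right) = 4 \cdot 707 = 2828$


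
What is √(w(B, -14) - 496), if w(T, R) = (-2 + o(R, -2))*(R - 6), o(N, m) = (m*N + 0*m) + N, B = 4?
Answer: 4*I*√46 ≈ 27.129*I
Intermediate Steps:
o(N, m) = N + N*m (o(N, m) = (N*m + 0) + N = N*m + N = N + N*m)
w(T, R) = (-6 + R)*(-2 - R) (w(T, R) = (-2 + R*(1 - 2))*(R - 6) = (-2 + R*(-1))*(-6 + R) = (-2 - R)*(-6 + R) = (-6 + R)*(-2 - R))
√(w(B, -14) - 496) = √((12 - 1*(-14)² + 4*(-14)) - 496) = √((12 - 1*196 - 56) - 496) = √((12 - 196 - 56) - 496) = √(-240 - 496) = √(-736) = 4*I*√46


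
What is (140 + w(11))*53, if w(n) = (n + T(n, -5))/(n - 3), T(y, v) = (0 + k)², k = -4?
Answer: 60791/8 ≈ 7598.9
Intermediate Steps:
T(y, v) = 16 (T(y, v) = (0 - 4)² = (-4)² = 16)
w(n) = (16 + n)/(-3 + n) (w(n) = (n + 16)/(n - 3) = (16 + n)/(-3 + n))
(140 + w(11))*53 = (140 + (16 + 11)/(-3 + 11))*53 = (140 + 27/8)*53 = (1147/8)*53 = 60791/8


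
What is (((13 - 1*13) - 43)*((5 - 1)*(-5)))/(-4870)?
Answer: -86/487 ≈ -0.17659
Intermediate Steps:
(((13 - 1*13) - 43)*((5 - 1)*(-5)))/(-4870) = (((13 - 13) - 43)*(4*(-5)))*(-1/4870) = ((0 - 43)*(-20))*(-1/4870) = -43*(-20)*(-1/4870) = 860*(-1/4870) = -86/487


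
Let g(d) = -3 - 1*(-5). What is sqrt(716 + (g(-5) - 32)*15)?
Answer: sqrt(266) ≈ 16.310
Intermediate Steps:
g(d) = 2 (g(d) = -3 + 5 = 2)
sqrt(716 + (g(-5) - 32)*15) = sqrt(716 + (2 - 32)*15) = sqrt(716 - 30*15) = sqrt(716 - 450) = sqrt(266)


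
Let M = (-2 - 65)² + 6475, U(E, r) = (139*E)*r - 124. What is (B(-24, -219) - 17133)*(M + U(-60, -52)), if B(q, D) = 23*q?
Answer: -7861336200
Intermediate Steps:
U(E, r) = -124 + 139*E*r (U(E, r) = 139*E*r - 124 = -124 + 139*E*r)
M = 10964 (M = (-67)² + 6475 = 4489 + 6475 = 10964)
(B(-24, -219) - 17133)*(M + U(-60, -52)) = (23*(-24) - 17133)*(10964 + (-124 + 139*(-60)*(-52))) = (-552 - 17133)*(10964 + (-124 + 433680)) = -17685*(10964 + 433556) = -17685*444520 = -7861336200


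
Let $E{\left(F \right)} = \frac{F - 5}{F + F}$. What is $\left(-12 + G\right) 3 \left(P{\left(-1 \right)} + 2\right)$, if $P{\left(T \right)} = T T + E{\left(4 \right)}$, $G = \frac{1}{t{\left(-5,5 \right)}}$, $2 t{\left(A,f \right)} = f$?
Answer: $- \frac{2001}{20} \approx -100.05$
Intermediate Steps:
$E{\left(F \right)} = \frac{-5 + F}{2 F}$
$t{\left(A,f \right)} = \frac{f}{2}$
$G = \frac{2}{5}$ ($G = \frac{1}{\frac{1}{2} \cdot 5} = \frac{1}{\frac{5}{2}} = \frac{2}{5} \approx 0.4$)
$P{\left(T \right)} = - \frac{1}{8} + T^{2}$ ($P{\left(T \right)} = T T + \frac{-5 + 4}{2 \cdot 4} = T^{2} + \frac{1}{2} \cdot \frac{1}{4} \left(-1\right) = T^{2} - \frac{1}{8} = - \frac{1}{8} + T^{2}$)
$\left(-12 + G\right) 3 \left(P{\left(-1 \right)} + 2\right) = \left(-12 + \frac{2}{5}\right) 3 \left(\left(- \frac{1}{8} + \left(-1\right)^{2}\right) + 2\right) = - \frac{58 \cdot 3 \left(\left(- \frac{1}{8} + 1\right) + 2\right)}{5} = - \frac{58 \cdot 3 \left(\frac{7}{8} + 2\right)}{5} = - \frac{58 \cdot 3 \cdot \frac{23}{8}}{5} = \left(- \frac{58}{5}\right) \frac{69}{8} = - \frac{2001}{20}$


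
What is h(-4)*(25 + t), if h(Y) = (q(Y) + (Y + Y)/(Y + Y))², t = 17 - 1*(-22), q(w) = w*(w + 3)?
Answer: 1600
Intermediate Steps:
q(w) = w*(3 + w)
t = 39 (t = 17 + 22 = 39)
h(Y) = (1 + Y*(3 + Y))² (h(Y) = (Y*(3 + Y) + (Y + Y)/(Y + Y))² = (Y*(3 + Y) + (2*Y)/((2*Y)))² = (Y*(3 + Y) + (2*Y)*(1/(2*Y)))² = (Y*(3 + Y) + 1)² = (1 + Y*(3 + Y))²)
h(-4)*(25 + t) = (1 - 4*(3 - 4))²*(25 + 39) = (1 - 4*(-1))²*64 = (1 + 4)²*64 = 5²*64 = 25*64 = 1600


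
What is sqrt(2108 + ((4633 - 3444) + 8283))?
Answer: 2*sqrt(2895) ≈ 107.61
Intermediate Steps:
sqrt(2108 + ((4633 - 3444) + 8283)) = sqrt(2108 + (1189 + 8283)) = sqrt(2108 + 9472) = sqrt(11580) = 2*sqrt(2895)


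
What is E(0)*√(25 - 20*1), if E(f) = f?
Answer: 0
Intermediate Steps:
E(0)*√(25 - 20*1) = 0*√(25 - 20*1) = 0*√(25 - 20) = 0*√5 = 0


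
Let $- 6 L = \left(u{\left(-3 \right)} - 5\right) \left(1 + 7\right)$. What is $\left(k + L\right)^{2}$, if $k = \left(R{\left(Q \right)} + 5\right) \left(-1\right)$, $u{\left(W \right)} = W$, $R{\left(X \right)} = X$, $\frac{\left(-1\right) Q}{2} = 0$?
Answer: $\frac{289}{9} \approx 32.111$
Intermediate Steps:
$Q = 0$ ($Q = \left(-2\right) 0 = 0$)
$k = -5$ ($k = \left(0 + 5\right) \left(-1\right) = 5 \left(-1\right) = -5$)
$L = \frac{32}{3}$ ($L = - \frac{\left(-3 - 5\right) \left(1 + 7\right)}{6} = - \frac{\left(-8\right) 8}{6} = \left(- \frac{1}{6}\right) \left(-64\right) = \frac{32}{3} \approx 10.667$)
$\left(k + L\right)^{2} = \left(-5 + \frac{32}{3}\right)^{2} = \left(\frac{17}{3}\right)^{2} = \frac{289}{9}$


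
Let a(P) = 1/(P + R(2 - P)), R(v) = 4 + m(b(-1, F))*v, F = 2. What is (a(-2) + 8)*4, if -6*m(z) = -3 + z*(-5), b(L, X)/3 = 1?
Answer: 226/7 ≈ 32.286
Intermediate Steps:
b(L, X) = 3 (b(L, X) = 3*1 = 3)
m(z) = 1/2 + 5*z/6 (m(z) = -(-3 + z*(-5))/6 = -(-3 - 5*z)/6 = 1/2 + 5*z/6)
R(v) = 4 + 3*v (R(v) = 4 + (1/2 + (5/6)*3)*v = 4 + (1/2 + 5/2)*v = 4 + 3*v)
a(P) = 1/(10 - 2*P) (a(P) = 1/(P + (4 + 3*(2 - P))) = 1/(P + (4 + (6 - 3*P))) = 1/(P + (10 - 3*P)) = 1/(10 - 2*P))
(a(-2) + 8)*4 = (-1/(-10 + 2*(-2)) + 8)*4 = (-1/(-10 - 4) + 8)*4 = (-1/(-14) + 8)*4 = (-1*(-1/14) + 8)*4 = (1/14 + 8)*4 = (113/14)*4 = 226/7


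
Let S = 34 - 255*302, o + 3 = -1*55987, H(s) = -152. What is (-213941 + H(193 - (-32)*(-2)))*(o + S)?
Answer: 28467089838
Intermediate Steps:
o = -55990 (o = -3 - 1*55987 = -3 - 55987 = -55990)
S = -76976 (S = 34 - 77010 = -76976)
(-213941 + H(193 - (-32)*(-2)))*(o + S) = (-213941 - 152)*(-55990 - 76976) = -214093*(-132966) = 28467089838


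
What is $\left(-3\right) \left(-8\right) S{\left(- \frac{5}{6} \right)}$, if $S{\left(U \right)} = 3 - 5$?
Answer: $-48$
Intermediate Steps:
$S{\left(U \right)} = -2$
$\left(-3\right) \left(-8\right) S{\left(- \frac{5}{6} \right)} = \left(-3\right) \left(-8\right) \left(-2\right) = 24 \left(-2\right) = -48$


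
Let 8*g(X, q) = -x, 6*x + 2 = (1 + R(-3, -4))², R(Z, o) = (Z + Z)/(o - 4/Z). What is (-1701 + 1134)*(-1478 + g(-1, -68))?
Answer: 214560549/256 ≈ 8.3813e+5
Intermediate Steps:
R(Z, o) = 2*Z/(o - 4/Z) (R(Z, o) = (2*Z)/(o - 4/Z) = 2*Z/(o - 4/Z))
x = 137/96 (x = -⅓ + (1 + 2*(-3)²/(-4 - 3*(-4)))²/6 = -⅓ + (1 + 2*9/(-4 + 12))²/6 = -⅓ + (1 + 2*9/8)²/6 = -⅓ + (1 + 2*9*(⅛))²/6 = -⅓ + (1 + 9/4)²/6 = -⅓ + (13/4)²/6 = -⅓ + (⅙)*(169/16) = -⅓ + 169/96 = 137/96 ≈ 1.4271)
g(X, q) = -137/768 (g(X, q) = (-1*137/96)/8 = (⅛)*(-137/96) = -137/768)
(-1701 + 1134)*(-1478 + g(-1, -68)) = (-1701 + 1134)*(-1478 - 137/768) = -567*(-1135241/768) = 214560549/256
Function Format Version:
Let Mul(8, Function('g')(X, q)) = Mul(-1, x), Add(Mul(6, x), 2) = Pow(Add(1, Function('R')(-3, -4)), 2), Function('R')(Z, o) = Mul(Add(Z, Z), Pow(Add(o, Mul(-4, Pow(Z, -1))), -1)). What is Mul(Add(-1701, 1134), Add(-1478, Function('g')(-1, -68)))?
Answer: Rational(214560549, 256) ≈ 8.3813e+5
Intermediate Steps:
Function('R')(Z, o) = Mul(2, Z, Pow(Add(o, Mul(-4, Pow(Z, -1))), -1)) (Function('R')(Z, o) = Mul(Mul(2, Z), Pow(Add(o, Mul(-4, Pow(Z, -1))), -1)) = Mul(2, Z, Pow(Add(o, Mul(-4, Pow(Z, -1))), -1)))
x = Rational(137, 96) (x = Add(Rational(-1, 3), Mul(Rational(1, 6), Pow(Add(1, Mul(2, Pow(-3, 2), Pow(Add(-4, Mul(-3, -4)), -1))), 2))) = Add(Rational(-1, 3), Mul(Rational(1, 6), Pow(Add(1, Mul(2, 9, Pow(Add(-4, 12), -1))), 2))) = Add(Rational(-1, 3), Mul(Rational(1, 6), Pow(Add(1, Mul(2, 9, Pow(8, -1))), 2))) = Add(Rational(-1, 3), Mul(Rational(1, 6), Pow(Add(1, Mul(2, 9, Rational(1, 8))), 2))) = Add(Rational(-1, 3), Mul(Rational(1, 6), Pow(Add(1, Rational(9, 4)), 2))) = Add(Rational(-1, 3), Mul(Rational(1, 6), Pow(Rational(13, 4), 2))) = Add(Rational(-1, 3), Mul(Rational(1, 6), Rational(169, 16))) = Add(Rational(-1, 3), Rational(169, 96)) = Rational(137, 96) ≈ 1.4271)
Function('g')(X, q) = Rational(-137, 768) (Function('g')(X, q) = Mul(Rational(1, 8), Mul(-1, Rational(137, 96))) = Mul(Rational(1, 8), Rational(-137, 96)) = Rational(-137, 768))
Mul(Add(-1701, 1134), Add(-1478, Function('g')(-1, -68))) = Mul(Add(-1701, 1134), Add(-1478, Rational(-137, 768))) = Mul(-567, Rational(-1135241, 768)) = Rational(214560549, 256)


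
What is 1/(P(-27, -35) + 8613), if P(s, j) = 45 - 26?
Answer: 1/8632 ≈ 0.00011585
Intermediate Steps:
P(s, j) = 19
1/(P(-27, -35) + 8613) = 1/(19 + 8613) = 1/8632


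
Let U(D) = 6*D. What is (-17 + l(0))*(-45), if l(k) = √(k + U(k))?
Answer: 765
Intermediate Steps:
l(k) = √7*√k (l(k) = √(k + 6*k) = √(7*k) = √7*√k)
(-17 + l(0))*(-45) = (-17 + √7*√0)*(-45) = (-17 + √7*0)*(-45) = (-17 + 0)*(-45) = -17*(-45) = 765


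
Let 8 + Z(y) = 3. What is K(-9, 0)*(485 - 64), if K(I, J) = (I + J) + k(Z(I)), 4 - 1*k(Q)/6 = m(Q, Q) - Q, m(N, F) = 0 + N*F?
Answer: -69465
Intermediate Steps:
Z(y) = -5 (Z(y) = -8 + 3 = -5)
m(N, F) = F*N (m(N, F) = 0 + F*N = F*N)
k(Q) = 24 - 6*Q² + 6*Q (k(Q) = 24 - 6*(Q*Q - Q) = 24 - 6*(Q² - Q) = 24 + (-6*Q² + 6*Q) = 24 - 6*Q² + 6*Q)
K(I, J) = -156 + I + J (K(I, J) = (I + J) + (24 - 6*(-5)² + 6*(-5)) = (I + J) + (24 - 6*25 - 30) = (I + J) + (24 - 150 - 30) = (I + J) - 156 = -156 + I + J)
K(-9, 0)*(485 - 64) = (-156 - 9 + 0)*(485 - 64) = -165*421 = -69465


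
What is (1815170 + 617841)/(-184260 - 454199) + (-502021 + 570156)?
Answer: 43498970954/638459 ≈ 68131.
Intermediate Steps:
(1815170 + 617841)/(-184260 - 454199) + (-502021 + 570156) = 2433011/(-638459) + 68135 = 2433011*(-1/638459) + 68135 = -2433011/638459 + 68135 = 43498970954/638459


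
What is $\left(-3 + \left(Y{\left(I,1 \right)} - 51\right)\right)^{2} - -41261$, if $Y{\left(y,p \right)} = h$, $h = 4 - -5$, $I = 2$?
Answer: $43286$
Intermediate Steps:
$h = 9$ ($h = 4 + 5 = 9$)
$Y{\left(y,p \right)} = 9$
$\left(-3 + \left(Y{\left(I,1 \right)} - 51\right)\right)^{2} - -41261 = \left(-3 + \left(9 - 51\right)\right)^{2} - -41261 = \left(-3 - 42\right)^{2} + 41261 = \left(-45\right)^{2} + 41261 = 2025 + 41261 = 43286$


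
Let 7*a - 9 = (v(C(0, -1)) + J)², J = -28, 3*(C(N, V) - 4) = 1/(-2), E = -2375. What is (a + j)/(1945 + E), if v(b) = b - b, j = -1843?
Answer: 6054/1505 ≈ 4.0226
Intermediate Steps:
C(N, V) = 23/6 (C(N, V) = 4 + (⅓)/(-2) = 4 + (⅓)*(-½) = 4 - ⅙ = 23/6)
v(b) = 0
a = 793/7 (a = 9/7 + (0 - 28)²/7 = 9/7 + (⅐)*(-28)² = 9/7 + (⅐)*784 = 9/7 + 112 = 793/7 ≈ 113.29)
(a + j)/(1945 + E) = (793/7 - 1843)/(1945 - 2375) = -12108/7/(-430) = -12108/7*(-1/430) = 6054/1505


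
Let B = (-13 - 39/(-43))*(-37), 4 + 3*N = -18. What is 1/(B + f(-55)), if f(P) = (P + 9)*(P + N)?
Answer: 129/427606 ≈ 0.00030168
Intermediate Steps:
N = -22/3 (N = -4/3 + (1/3)*(-18) = -4/3 - 6 = -22/3 ≈ -7.3333)
f(P) = (9 + P)*(-22/3 + P) (f(P) = (P + 9)*(P - 22/3) = (9 + P)*(-22/3 + P))
B = 19240/43 (B = (-13 - 39*(-1/43))*(-37) = (-13 + 39/43)*(-37) = -520/43*(-37) = 19240/43 ≈ 447.44)
1/(B + f(-55)) = 1/(19240/43 + (-66 + (-55)**2 + (5/3)*(-55))) = 1/(19240/43 + (-66 + 3025 - 275/3)) = 1/(19240/43 + 8602/3) = 1/(427606/129) = 129/427606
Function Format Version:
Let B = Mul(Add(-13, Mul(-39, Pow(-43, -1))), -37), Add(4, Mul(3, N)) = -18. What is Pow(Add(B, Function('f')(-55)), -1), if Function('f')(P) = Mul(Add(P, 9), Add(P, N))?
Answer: Rational(129, 427606) ≈ 0.00030168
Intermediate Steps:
N = Rational(-22, 3) (N = Add(Rational(-4, 3), Mul(Rational(1, 3), -18)) = Add(Rational(-4, 3), -6) = Rational(-22, 3) ≈ -7.3333)
Function('f')(P) = Mul(Add(9, P), Add(Rational(-22, 3), P)) (Function('f')(P) = Mul(Add(P, 9), Add(P, Rational(-22, 3))) = Mul(Add(9, P), Add(Rational(-22, 3), P)))
B = Rational(19240, 43) (B = Mul(Add(-13, Mul(-39, Rational(-1, 43))), -37) = Mul(Add(-13, Rational(39, 43)), -37) = Mul(Rational(-520, 43), -37) = Rational(19240, 43) ≈ 447.44)
Pow(Add(B, Function('f')(-55)), -1) = Pow(Add(Rational(19240, 43), Add(-66, Pow(-55, 2), Mul(Rational(5, 3), -55))), -1) = Pow(Add(Rational(19240, 43), Add(-66, 3025, Rational(-275, 3))), -1) = Pow(Add(Rational(19240, 43), Rational(8602, 3)), -1) = Pow(Rational(427606, 129), -1) = Rational(129, 427606)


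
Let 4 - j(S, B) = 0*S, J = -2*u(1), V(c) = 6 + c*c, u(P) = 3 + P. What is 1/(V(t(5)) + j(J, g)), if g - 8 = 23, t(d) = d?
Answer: 1/35 ≈ 0.028571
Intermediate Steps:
g = 31 (g = 8 + 23 = 31)
V(c) = 6 + c**2
J = -8 (J = -2*(3 + 1) = -2*4 = -8)
j(S, B) = 4 (j(S, B) = 4 - 0*S = 4 - 1*0 = 4 + 0 = 4)
1/(V(t(5)) + j(J, g)) = 1/((6 + 5**2) + 4) = 1/((6 + 25) + 4) = 1/(31 + 4) = 1/35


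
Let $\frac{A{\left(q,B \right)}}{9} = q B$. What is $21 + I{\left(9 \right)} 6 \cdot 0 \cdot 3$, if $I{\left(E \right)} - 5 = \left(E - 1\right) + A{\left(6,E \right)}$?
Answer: $21$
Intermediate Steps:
$A{\left(q,B \right)} = 9 B q$ ($A{\left(q,B \right)} = 9 q B = 9 B q$)
$I{\left(E \right)} = 4 + 55 E$ ($I{\left(E \right)} = 5 + \left(\left(E - 1\right) + 9 E 6\right) = 5 + \left(\left(-1 + E\right) + 54 E\right) = 5 + \left(-1 + 55 E\right) = 4 + 55 E$)
$21 + I{\left(9 \right)} 6 \cdot 0 \cdot 3 = 21 + \left(4 + 55 \cdot 9\right) 6 \cdot 0 \cdot 3 = 21 + \left(4 + 495\right) 0 \cdot 3 = 21 + 499 \cdot 0 = 21 + 0 = 21$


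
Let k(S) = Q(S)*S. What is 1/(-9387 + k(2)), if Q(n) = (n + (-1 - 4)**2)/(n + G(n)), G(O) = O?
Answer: -2/18747 ≈ -0.00010668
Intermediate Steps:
Q(n) = (25 + n)/(2*n) (Q(n) = (n + (-1 - 4)**2)/(n + n) = (n + (-5)**2)/((2*n)) = (n + 25)*(1/(2*n)) = (25 + n)*(1/(2*n)) = (25 + n)/(2*n))
k(S) = 25/2 + S/2 (k(S) = ((25 + S)/(2*S))*S = 25/2 + S/2)
1/(-9387 + k(2)) = 1/(-9387 + (25/2 + (1/2)*2)) = 1/(-9387 + (25/2 + 1)) = 1/(-9387 + 27/2) = 1/(-18747/2) = -2/18747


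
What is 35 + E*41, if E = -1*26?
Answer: -1031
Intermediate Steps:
E = -26
35 + E*41 = 35 - 26*41 = 35 - 1066 = -1031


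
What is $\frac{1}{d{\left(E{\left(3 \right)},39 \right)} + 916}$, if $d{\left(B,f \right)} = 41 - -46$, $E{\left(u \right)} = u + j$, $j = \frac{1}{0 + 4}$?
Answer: $\frac{1}{1003} \approx 0.00099701$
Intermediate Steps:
$j = \frac{1}{4} \approx 0.25$
$E{\left(u \right)} = \frac{1}{4} + u$ ($E{\left(u \right)} = u + \frac{1}{4} = \frac{1}{4} + u$)
$d{\left(B,f \right)} = 87$ ($d{\left(B,f \right)} = 41 + 46 = 87$)
$\frac{1}{d{\left(E{\left(3 \right)},39 \right)} + 916} = \frac{1}{87 + 916} = \frac{1}{1003}$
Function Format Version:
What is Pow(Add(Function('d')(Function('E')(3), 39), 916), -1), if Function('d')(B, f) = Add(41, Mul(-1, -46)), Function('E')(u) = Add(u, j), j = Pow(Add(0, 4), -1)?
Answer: Rational(1, 1003) ≈ 0.00099701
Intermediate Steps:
j = Rational(1, 4) (j = Pow(4, -1) = Rational(1, 4) ≈ 0.25000)
Function('E')(u) = Add(Rational(1, 4), u) (Function('E')(u) = Add(u, Rational(1, 4)) = Add(Rational(1, 4), u))
Function('d')(B, f) = 87 (Function('d')(B, f) = Add(41, 46) = 87)
Pow(Add(Function('d')(Function('E')(3), 39), 916), -1) = Pow(Add(87, 916), -1) = Pow(1003, -1) = Rational(1, 1003)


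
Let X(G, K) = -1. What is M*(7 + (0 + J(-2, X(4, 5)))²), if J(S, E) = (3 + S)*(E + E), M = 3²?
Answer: 99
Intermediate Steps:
M = 9
J(S, E) = 2*E*(3 + S) (J(S, E) = (3 + S)*(2*E) = 2*E*(3 + S))
M*(7 + (0 + J(-2, X(4, 5)))²) = 9*(7 + (0 + 2*(-1)*(3 - 2))²) = 9*(7 + (0 + 2*(-1)*1)²) = 9*(7 + (0 - 2)²) = 9*(7 + (-2)²) = 9*(7 + 4) = 9*11 = 99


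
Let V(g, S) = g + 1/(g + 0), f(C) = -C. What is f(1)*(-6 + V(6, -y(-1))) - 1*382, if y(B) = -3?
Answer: -2293/6 ≈ -382.17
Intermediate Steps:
V(g, S) = g + 1/g
f(1)*(-6 + V(6, -y(-1))) - 1*382 = (-1*1)*(-6 + (6 + 1/6)) - 1*382 = -(-6 + (6 + ⅙)) - 382 = -(-6 + 37/6) - 382 = -1*⅙ - 382 = -⅙ - 382 = -2293/6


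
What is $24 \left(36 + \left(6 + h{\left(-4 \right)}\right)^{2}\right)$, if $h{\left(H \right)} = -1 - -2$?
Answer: $2040$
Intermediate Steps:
$h{\left(H \right)} = 1$ ($h{\left(H \right)} = -1 + 2 = 1$)
$24 \left(36 + \left(6 + h{\left(-4 \right)}\right)^{2}\right) = 24 \left(36 + \left(6 + 1\right)^{2}\right) = 24 \left(36 + 7^{2}\right) = 24 \left(36 + 49\right) = 24 \cdot 85 = 2040$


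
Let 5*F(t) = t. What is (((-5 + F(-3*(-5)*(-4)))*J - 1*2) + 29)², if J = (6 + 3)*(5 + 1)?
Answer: 793881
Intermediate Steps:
J = 54 (J = 9*6 = 54)
F(t) = t/5
(((-5 + F(-3*(-5)*(-4)))*J - 1*2) + 29)² = (((-5 + (-3*(-5)*(-4))/5)*54 - 1*2) + 29)² = (((-5 + (15*(-4))/5)*54 - 2) + 29)² = (((-5 + (⅕)*(-60))*54 - 2) + 29)² = (((-5 - 12)*54 - 2) + 29)² = ((-17*54 - 2) + 29)² = ((-918 - 2) + 29)² = (-920 + 29)² = (-891)² = 793881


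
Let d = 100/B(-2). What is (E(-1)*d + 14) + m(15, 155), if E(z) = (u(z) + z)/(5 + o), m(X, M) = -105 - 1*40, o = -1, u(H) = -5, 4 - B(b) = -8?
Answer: -287/2 ≈ -143.50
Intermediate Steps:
B(b) = 12 (B(b) = 4 - 1*(-8) = 4 + 8 = 12)
m(X, M) = -145 (m(X, M) = -105 - 40 = -145)
d = 25/3 (d = 100/12 = 100*(1/12) = 25/3 ≈ 8.3333)
E(z) = -5/4 + z/4 (E(z) = (-5 + z)/(5 - 1) = (-5 + z)/4 = (-5 + z)*(1/4) = -5/4 + z/4)
(E(-1)*d + 14) + m(15, 155) = ((-5/4 + (1/4)*(-1))*(25/3) + 14) - 145 = ((-5/4 - 1/4)*(25/3) + 14) - 145 = (-3/2*25/3 + 14) - 145 = (-25/2 + 14) - 145 = 3/2 - 145 = -287/2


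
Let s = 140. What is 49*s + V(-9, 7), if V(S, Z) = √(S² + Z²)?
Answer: 6860 + √130 ≈ 6871.4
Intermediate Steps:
49*s + V(-9, 7) = 49*140 + √((-9)² + 7²) = 6860 + √(81 + 49) = 6860 + √130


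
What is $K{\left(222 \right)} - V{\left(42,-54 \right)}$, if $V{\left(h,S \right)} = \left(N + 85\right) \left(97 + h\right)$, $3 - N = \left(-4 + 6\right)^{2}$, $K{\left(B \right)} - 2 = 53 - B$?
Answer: $-11843$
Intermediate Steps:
$K{\left(B \right)} = 55 - B$ ($K{\left(B \right)} = 2 - \left(-53 + B\right) = 55 - B$)
$N = -1$ ($N = 3 - \left(-4 + 6\right)^{2} = 3 - 2^{2} = 3 - 4 = -1$)
$V{\left(h,S \right)} = 8148 + 84 h$ ($V{\left(h,S \right)} = \left(-1 + 85\right) \left(97 + h\right) = 84 \left(97 + h\right) = 8148 + 84 h$)
$K{\left(222 \right)} - V{\left(42,-54 \right)} = \left(55 - 222\right) - \left(8148 + 84 \cdot 42\right) = \left(55 - 222\right) - \left(8148 + 3528\right) = -167 - 11676 = -11843$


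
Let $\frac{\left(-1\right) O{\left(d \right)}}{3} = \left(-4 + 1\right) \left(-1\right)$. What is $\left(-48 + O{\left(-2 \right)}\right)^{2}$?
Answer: $3249$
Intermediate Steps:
$O{\left(d \right)} = -9$ ($O{\left(d \right)} = - 3 \left(-4 + 1\right) \left(-1\right) = - 3 \left(\left(-3\right) \left(-1\right)\right) = \left(-3\right) 3 = -9$)
$\left(-48 + O{\left(-2 \right)}\right)^{2} = \left(-48 - 9\right)^{2} = \left(-57\right)^{2} = 3249$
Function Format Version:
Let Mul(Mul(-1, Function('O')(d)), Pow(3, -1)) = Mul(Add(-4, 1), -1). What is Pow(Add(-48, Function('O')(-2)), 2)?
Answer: 3249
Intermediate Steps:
Function('O')(d) = -9 (Function('O')(d) = Mul(-3, Mul(Add(-4, 1), -1)) = Mul(-3, Mul(-3, -1)) = Mul(-3, 3) = -9)
Pow(Add(-48, Function('O')(-2)), 2) = Pow(Add(-48, -9), 2) = Pow(-57, 2) = 3249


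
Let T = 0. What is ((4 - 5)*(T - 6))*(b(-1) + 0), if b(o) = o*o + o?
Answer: 0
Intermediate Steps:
b(o) = o + o² (b(o) = o² + o = o + o²)
((4 - 5)*(T - 6))*(b(-1) + 0) = ((4 - 5)*(0 - 6))*(-(1 - 1) + 0) = (-1*(-6))*(-1*0 + 0) = 6*(0 + 0) = 6*0 = 0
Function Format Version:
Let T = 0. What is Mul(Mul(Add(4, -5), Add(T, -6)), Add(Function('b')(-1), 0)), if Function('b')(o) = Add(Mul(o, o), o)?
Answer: 0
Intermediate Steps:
Function('b')(o) = Add(o, Pow(o, 2)) (Function('b')(o) = Add(Pow(o, 2), o) = Add(o, Pow(o, 2)))
Mul(Mul(Add(4, -5), Add(T, -6)), Add(Function('b')(-1), 0)) = Mul(Mul(Add(4, -5), Add(0, -6)), Add(Mul(-1, Add(1, -1)), 0)) = Mul(Mul(-1, -6), Add(Mul(-1, 0), 0)) = Mul(6, Add(0, 0)) = Mul(6, 0) = 0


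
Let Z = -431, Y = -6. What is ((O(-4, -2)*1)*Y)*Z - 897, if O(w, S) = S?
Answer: -6069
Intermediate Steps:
((O(-4, -2)*1)*Y)*Z - 897 = (-2*1*(-6))*(-431) - 897 = -2*(-6)*(-431) - 897 = 12*(-431) - 897 = -5172 - 897 = -6069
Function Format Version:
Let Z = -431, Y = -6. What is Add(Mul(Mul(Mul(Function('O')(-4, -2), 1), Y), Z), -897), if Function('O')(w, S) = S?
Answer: -6069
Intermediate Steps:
Add(Mul(Mul(Mul(Function('O')(-4, -2), 1), Y), Z), -897) = Add(Mul(Mul(Mul(-2, 1), -6), -431), -897) = Add(Mul(Mul(-2, -6), -431), -897) = Add(Mul(12, -431), -897) = Add(-5172, -897) = -6069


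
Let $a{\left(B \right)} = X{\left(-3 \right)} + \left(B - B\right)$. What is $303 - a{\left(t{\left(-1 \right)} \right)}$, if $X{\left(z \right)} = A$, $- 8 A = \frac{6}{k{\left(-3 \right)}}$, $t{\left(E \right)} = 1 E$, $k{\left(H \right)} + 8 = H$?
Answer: $\frac{13329}{44} \approx 302.93$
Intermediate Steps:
$k{\left(H \right)} = -8 + H$
$t{\left(E \right)} = E$
$A = \frac{3}{44}$ ($A = - \frac{6 \frac{1}{-8 - 3}}{8} = - \frac{6 \frac{1}{-11}}{8} = - \frac{6 \left(- \frac{1}{11}\right)}{8} = \left(- \frac{1}{8}\right) \left(- \frac{6}{11}\right) = \frac{3}{44} \approx 0.068182$)
$X{\left(z \right)} = \frac{3}{44}$
$a{\left(B \right)} = \frac{3}{44}$ ($a{\left(B \right)} = \frac{3}{44} + \left(B - B\right) = \frac{3}{44} + 0 = \frac{3}{44}$)
$303 - a{\left(t{\left(-1 \right)} \right)} = 303 - \frac{3}{44} = \frac{13329}{44}$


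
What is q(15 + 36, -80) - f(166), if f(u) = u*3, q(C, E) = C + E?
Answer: -527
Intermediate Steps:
f(u) = 3*u
q(15 + 36, -80) - f(166) = ((15 + 36) - 80) - 3*166 = (51 - 80) - 1*498 = -29 - 498 = -527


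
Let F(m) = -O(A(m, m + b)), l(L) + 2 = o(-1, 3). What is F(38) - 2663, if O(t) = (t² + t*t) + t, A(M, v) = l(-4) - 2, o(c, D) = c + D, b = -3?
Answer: -2669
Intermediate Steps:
o(c, D) = D + c
l(L) = 0 (l(L) = -2 + (3 - 1) = -2 + 2 = 0)
A(M, v) = -2 (A(M, v) = 0 - 2 = -2)
O(t) = t + 2*t² (O(t) = (t² + t²) + t = 2*t² + t = t + 2*t²)
F(m) = -6 (F(m) = -(-2)*(1 + 2*(-2)) = -(-2)*(1 - 4) = -(-2)*(-3) = -1*6 = -6)
F(38) - 2663 = -6 - 2663 = -2669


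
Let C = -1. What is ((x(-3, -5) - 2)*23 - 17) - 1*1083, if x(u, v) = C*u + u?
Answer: -1146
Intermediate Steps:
x(u, v) = 0 (x(u, v) = -u + u = 0)
((x(-3, -5) - 2)*23 - 17) - 1*1083 = ((0 - 2)*23 - 17) - 1*1083 = (-2*23 - 17) - 1083 = (-46 - 17) - 1083 = -63 - 1083 = -1146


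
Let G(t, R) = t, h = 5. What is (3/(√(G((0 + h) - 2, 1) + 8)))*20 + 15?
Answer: 15 + 60*√11/11 ≈ 33.091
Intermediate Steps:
(3/(√(G((0 + h) - 2, 1) + 8)))*20 + 15 = (3/(√(((0 + 5) - 2) + 8)))*20 + 15 = (3/(√((5 - 2) + 8)))*20 + 15 = (3/(√(3 + 8)))*20 + 15 = (3/(√11))*20 + 15 = (3*(√11/11))*20 + 15 = (3*√11/11)*20 + 15 = 60*√11/11 + 15 = 15 + 60*√11/11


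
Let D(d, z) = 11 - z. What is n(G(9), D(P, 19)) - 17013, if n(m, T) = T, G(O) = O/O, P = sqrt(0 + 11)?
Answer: -17021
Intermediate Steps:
P = sqrt(11) ≈ 3.3166
G(O) = 1
n(G(9), D(P, 19)) - 17013 = (11 - 1*19) - 17013 = (11 - 19) - 17013 = -8 - 17013 = -17021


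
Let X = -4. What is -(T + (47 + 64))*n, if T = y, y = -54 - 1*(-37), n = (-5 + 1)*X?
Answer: -1504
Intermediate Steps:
n = 16 (n = (-5 + 1)*(-4) = -4*(-4) = 16)
y = -17 (y = -54 + 37 = -17)
T = -17
-(T + (47 + 64))*n = -(-17 + (47 + 64))*16 = -(-17 + 111)*16 = -94*16 = -1*1504 = -1504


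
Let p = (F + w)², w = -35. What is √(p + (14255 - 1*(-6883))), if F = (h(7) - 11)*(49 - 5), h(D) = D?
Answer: √65659 ≈ 256.24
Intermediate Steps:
F = -176 (F = (7 - 11)*(49 - 5) = -4*44 = -176)
p = 44521 (p = (-176 - 35)² = (-211)² = 44521)
√(p + (14255 - 1*(-6883))) = √(44521 + (14255 - 1*(-6883))) = √(44521 + (14255 + 6883)) = √(44521 + 21138) = √65659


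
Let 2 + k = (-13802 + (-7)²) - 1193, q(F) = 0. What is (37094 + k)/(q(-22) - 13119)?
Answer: -7382/4373 ≈ -1.6881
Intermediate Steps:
k = -14948 (k = -2 + ((-13802 + (-7)²) - 1193) = -2 + ((-13802 + 49) - 1193) = -2 + (-13753 - 1193) = -2 - 14946 = -14948)
(37094 + k)/(q(-22) - 13119) = (37094 - 14948)/(0 - 13119) = 22146/(-13119) = 22146*(-1/13119) = -7382/4373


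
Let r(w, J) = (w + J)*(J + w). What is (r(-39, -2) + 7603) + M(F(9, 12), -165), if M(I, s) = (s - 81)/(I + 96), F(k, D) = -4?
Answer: 426941/46 ≈ 9281.3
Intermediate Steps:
r(w, J) = (J + w)**2 (r(w, J) = (J + w)*(J + w) = (J + w)**2)
M(I, s) = (-81 + s)/(96 + I)
(r(-39, -2) + 7603) + M(F(9, 12), -165) = ((-2 - 39)**2 + 7603) + (-81 - 165)/(96 - 4) = ((-41)**2 + 7603) - 246/92 = (1681 + 7603) + (1/92)*(-246) = 9284 - 123/46 = 426941/46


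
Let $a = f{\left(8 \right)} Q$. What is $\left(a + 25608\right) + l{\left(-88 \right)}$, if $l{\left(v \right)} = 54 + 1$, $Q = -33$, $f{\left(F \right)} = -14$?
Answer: $26125$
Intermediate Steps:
$l{\left(v \right)} = 55$
$a = 462$ ($a = \left(-14\right) \left(-33\right) = 462$)
$\left(a + 25608\right) + l{\left(-88 \right)} = \left(462 + 25608\right) + 55 = 26070 + 55 = 26125$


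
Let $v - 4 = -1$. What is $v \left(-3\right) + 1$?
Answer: $-8$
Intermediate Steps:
$v = 3$ ($v = 4 - 1 = 3$)
$v \left(-3\right) + 1 = 3 \left(-3\right) + 1 = -9 + 1 = -8$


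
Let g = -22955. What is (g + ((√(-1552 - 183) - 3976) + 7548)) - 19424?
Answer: -38807 + I*√1735 ≈ -38807.0 + 41.653*I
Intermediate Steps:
(g + ((√(-1552 - 183) - 3976) + 7548)) - 19424 = (-22955 + ((√(-1552 - 183) - 3976) + 7548)) - 19424 = (-22955 + ((√(-1735) - 3976) + 7548)) - 19424 = (-22955 + ((I*√1735 - 3976) + 7548)) - 19424 = (-22955 + ((-3976 + I*√1735) + 7548)) - 19424 = (-22955 + (3572 + I*√1735)) - 19424 = (-19383 + I*√1735) - 19424 = -38807 + I*√1735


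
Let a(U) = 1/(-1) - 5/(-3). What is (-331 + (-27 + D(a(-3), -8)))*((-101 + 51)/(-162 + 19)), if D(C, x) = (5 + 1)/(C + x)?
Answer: -197350/1573 ≈ -125.46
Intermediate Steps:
a(U) = ⅔ (a(U) = 1*(-1) - 5*(-⅓) = -1 + 5/3 = ⅔)
D(C, x) = 6/(C + x)
(-331 + (-27 + D(a(-3), -8)))*((-101 + 51)/(-162 + 19)) = (-331 + (-27 + 6/(⅔ - 8)))*((-101 + 51)/(-162 + 19)) = (-331 + (-27 + 6/(-22/3)))*(-50/(-143)) = (-331 + (-27 + 6*(-3/22)))*(-50*(-1/143)) = (-331 + (-27 - 9/11))*(50/143) = (-331 - 306/11)*(50/143) = -3947/11*50/143 = -197350/1573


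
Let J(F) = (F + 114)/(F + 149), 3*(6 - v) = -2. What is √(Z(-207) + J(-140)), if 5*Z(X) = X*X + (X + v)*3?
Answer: √1900510/15 ≈ 91.906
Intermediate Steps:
v = 20/3 (v = 6 - ⅓*(-2) = 6 + ⅔ = 20/3 ≈ 6.6667)
J(F) = (114 + F)/(149 + F)
Z(X) = 4 + X²/5 + 3*X/5 (Z(X) = (X*X + (X + 20/3)*3)/5 = (X² + (20/3 + X)*3)/5 = (X² + (20 + 3*X))/5 = (20 + X² + 3*X)/5 = 4 + X²/5 + 3*X/5)
√(Z(-207) + J(-140)) = √((4 + (⅕)*(-207)² + (⅗)*(-207)) + (114 - 140)/(149 - 140)) = √((4 + (⅕)*42849 - 621/5) - 26/9) = √((4 + 42849/5 - 621/5) + (⅑)*(-26)) = √(42248/5 - 26/9) = √(380102/45) = √1900510/15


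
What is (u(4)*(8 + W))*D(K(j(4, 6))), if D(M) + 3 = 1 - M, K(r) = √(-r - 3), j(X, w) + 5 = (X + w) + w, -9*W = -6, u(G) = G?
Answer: -208/3 - 104*I*√14/3 ≈ -69.333 - 129.71*I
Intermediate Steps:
W = ⅔ (W = -⅑*(-6) = ⅔ ≈ 0.66667)
j(X, w) = -5 + X + 2*w (j(X, w) = -5 + ((X + w) + w) = -5 + (X + 2*w) = -5 + X + 2*w)
K(r) = √(-3 - r)
D(M) = -2 - M (D(M) = -3 + (1 - M) = -2 - M)
(u(4)*(8 + W))*D(K(j(4, 6))) = (4*(8 + ⅔))*(-2 - √(-3 - (-5 + 4 + 2*6))) = (4*(26/3))*(-2 - √(-3 - (-5 + 4 + 12))) = 104*(-2 - √(-3 - 1*11))/3 = 104*(-2 - √(-3 - 11))/3 = 104*(-2 - √(-14))/3 = 104*(-2 - I*√14)/3 = -208/3 - 104*I*√14/3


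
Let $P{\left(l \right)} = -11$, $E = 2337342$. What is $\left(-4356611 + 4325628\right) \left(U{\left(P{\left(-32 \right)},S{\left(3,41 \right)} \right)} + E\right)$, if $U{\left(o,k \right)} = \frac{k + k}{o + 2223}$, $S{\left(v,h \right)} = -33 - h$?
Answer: $- \frac{40047079407487}{553} \approx -7.2418 \cdot 10^{10}$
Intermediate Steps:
$U{\left(o,k \right)} = \frac{2 k}{2223 + o}$
$\left(-4356611 + 4325628\right) \left(U{\left(P{\left(-32 \right)},S{\left(3,41 \right)} \right)} + E\right) = \left(-4356611 + 4325628\right) \left(\frac{2 \left(-33 - 41\right)}{2223 - 11} + 2337342\right) = - 30983 \left(\frac{2 \left(-33 - 41\right)}{2212} + 2337342\right) = - 30983 \left(2 \left(-74\right) \frac{1}{2212} + 2337342\right) = - 30983 \left(- \frac{37}{553} + 2337342\right) = \left(-30983\right) \frac{1292550089}{553} = - \frac{40047079407487}{553}$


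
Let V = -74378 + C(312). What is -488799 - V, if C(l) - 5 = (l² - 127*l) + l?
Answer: -472458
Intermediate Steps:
C(l) = 5 + l² - 126*l (C(l) = 5 + ((l² - 127*l) + l) = 5 + (l² - 126*l) = 5 + l² - 126*l)
V = -16341 (V = -74378 + (5 + 312² - 126*312) = -74378 + (5 + 97344 - 39312) = -74378 + 58037 = -16341)
-488799 - V = -488799 - 1*(-16341) = -488799 + 16341 = -472458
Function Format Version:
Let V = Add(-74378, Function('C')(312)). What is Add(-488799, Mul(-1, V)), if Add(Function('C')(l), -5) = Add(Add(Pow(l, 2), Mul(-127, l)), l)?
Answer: -472458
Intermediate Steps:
Function('C')(l) = Add(5, Pow(l, 2), Mul(-126, l)) (Function('C')(l) = Add(5, Add(Add(Pow(l, 2), Mul(-127, l)), l)) = Add(5, Add(Pow(l, 2), Mul(-126, l))) = Add(5, Pow(l, 2), Mul(-126, l)))
V = -16341 (V = Add(-74378, Add(5, Pow(312, 2), Mul(-126, 312))) = Add(-74378, Add(5, 97344, -39312)) = Add(-74378, 58037) = -16341)
Add(-488799, Mul(-1, V)) = Add(-488799, Mul(-1, -16341)) = Add(-488799, 16341) = -472458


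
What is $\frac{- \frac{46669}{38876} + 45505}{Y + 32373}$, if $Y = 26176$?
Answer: $\frac{1769005711}{2276150924} \approx 0.77719$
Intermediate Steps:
$\frac{- \frac{46669}{38876} + 45505}{Y + 32373} = \frac{- \frac{46669}{38876} + 45505}{26176 + 32373} = \frac{\left(-46669\right) \frac{1}{38876} + 45505}{58549} = \left(- \frac{46669}{38876} + 45505\right) \frac{1}{58549} = \frac{1769005711}{38876} \cdot \frac{1}{58549} = \frac{1769005711}{2276150924}$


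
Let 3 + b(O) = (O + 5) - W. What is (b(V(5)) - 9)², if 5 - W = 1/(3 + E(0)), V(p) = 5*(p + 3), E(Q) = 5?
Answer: 50625/64 ≈ 791.02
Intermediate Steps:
V(p) = 15 + 5*p (V(p) = 5*(3 + p) = 15 + 5*p)
W = 39/8 (W = 5 - 1/(3 + 5) = 5 - 1/8 = 5 - 1*⅛ = 5 - ⅛ = 39/8 ≈ 4.8750)
b(O) = -23/8 + O (b(O) = -3 + ((O + 5) - 1*39/8) = -3 + ((5 + O) - 39/8) = -3 + (⅛ + O) = -23/8 + O)
(b(V(5)) - 9)² = ((-23/8 + (15 + 5*5)) - 9)² = ((-23/8 + (15 + 25)) - 9)² = ((-23/8 + 40) - 9)² = (297/8 - 9)² = (225/8)² = 50625/64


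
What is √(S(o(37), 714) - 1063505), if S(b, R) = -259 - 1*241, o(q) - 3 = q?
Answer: I*√1064005 ≈ 1031.5*I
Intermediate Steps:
o(q) = 3 + q
S(b, R) = -500 (S(b, R) = -259 - 241 = -500)
√(S(o(37), 714) - 1063505) = √(-500 - 1063505) = √(-1064005) = I*√1064005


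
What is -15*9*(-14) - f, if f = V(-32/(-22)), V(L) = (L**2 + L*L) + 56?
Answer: 221402/121 ≈ 1829.8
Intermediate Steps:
V(L) = 56 + 2*L**2 (V(L) = (L**2 + L**2) + 56 = 2*L**2 + 56 = 56 + 2*L**2)
f = 7288/121 (f = 56 + 2*(-32/(-22))**2 = 56 + 2*(-32*(-1/22))**2 = 56 + 2*(16/11)**2 = 56 + 2*(256/121) = 56 + 512/121 = 7288/121 ≈ 60.231)
-15*9*(-14) - f = -15*9*(-14) - 1*7288/121 = -135*(-14) - 7288/121 = 1890 - 7288/121 = 221402/121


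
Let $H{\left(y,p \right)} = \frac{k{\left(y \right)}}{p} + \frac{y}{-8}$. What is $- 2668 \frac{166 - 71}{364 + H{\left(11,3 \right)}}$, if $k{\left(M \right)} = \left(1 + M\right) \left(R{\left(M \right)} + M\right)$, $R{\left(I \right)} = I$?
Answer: $- \frac{405536}{721} \approx -562.46$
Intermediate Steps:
$k{\left(M \right)} = 2 M \left(1 + M\right)$ ($k{\left(M \right)} = \left(1 + M\right) \left(M + M\right) = \left(1 + M\right) 2 M = 2 M \left(1 + M\right)$)
$H{\left(y,p \right)} = - \frac{y}{8} + \frac{2 y \left(1 + y\right)}{p}$ ($H{\left(y,p \right)} = \frac{2 y \left(1 + y\right)}{p} + \frac{y}{-8} = \frac{2 y \left(1 + y\right)}{p} + y \left(- \frac{1}{8}\right) = \frac{2 y \left(1 + y\right)}{p} - \frac{y}{8} = - \frac{y}{8} + \frac{2 y \left(1 + y\right)}{p}$)
$- 2668 \frac{166 - 71}{364 + H{\left(11,3 \right)}} = - 2668 \frac{166 - 71}{364 + \frac{1}{8} \cdot 11 \cdot \frac{1}{3} \left(16 - 3 + 16 \cdot 11\right)} = - 2668 \frac{95}{364 + \frac{1}{8} \cdot 11 \cdot \frac{1}{3} \left(16 - 3 + 176\right)} = - 2668 \frac{95}{364 + \frac{1}{8} \cdot 11 \cdot \frac{1}{3} \cdot 189} = - 2668 \frac{95}{364 + \frac{693}{8}} = - 2668 \frac{95}{\frac{3605}{8}} = - 2668 \cdot 95 \cdot \frac{8}{3605} = \left(-2668\right) \frac{152}{721} = - \frac{405536}{721}$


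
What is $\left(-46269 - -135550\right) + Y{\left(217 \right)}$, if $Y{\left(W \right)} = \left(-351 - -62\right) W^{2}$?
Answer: $-13519440$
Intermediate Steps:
$Y{\left(W \right)} = - 289 W^{2}$ ($Y{\left(W \right)} = \left(-351 + 62\right) W^{2} = - 289 W^{2}$)
$\left(-46269 - -135550\right) + Y{\left(217 \right)} = \left(-46269 - -135550\right) - 289 \cdot 217^{2} = \left(-46269 + 135550\right) - 13608721 = 89281 - 13608721 = -13519440$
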